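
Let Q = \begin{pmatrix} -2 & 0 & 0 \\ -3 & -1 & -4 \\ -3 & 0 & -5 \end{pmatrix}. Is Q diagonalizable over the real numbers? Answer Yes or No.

Yes

Characteristic polynomial: p(s) = s^3 + 8s^2 + 17s + 10 = (s + 1)(s + 2)(s + 5).
All 3 eigenvalues are distinct, so Q is diagonalizable.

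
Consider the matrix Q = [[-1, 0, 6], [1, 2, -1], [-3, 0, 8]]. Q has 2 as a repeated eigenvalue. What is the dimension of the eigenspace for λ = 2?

Q − 2I = [[-3, 0, 6], [1, 0, -1], [-3, 0, 6]].
This matrix has rank 2, so its null space has dimension 3 − 2 = 1.

1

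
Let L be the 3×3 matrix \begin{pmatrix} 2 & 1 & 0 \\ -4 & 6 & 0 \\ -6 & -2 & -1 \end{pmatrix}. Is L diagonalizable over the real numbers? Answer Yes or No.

Characteristic polynomial: p(r) = r^3 - 7r^2 + 8r + 16 = (r - 4)^2(r + 1).
r = 4 has algebraic multiplicity 2; rank(L − 4I) = 2, so geometric multiplicity = 1.
Geometric multiplicity < algebraic multiplicity, so L is not diagonalizable.

No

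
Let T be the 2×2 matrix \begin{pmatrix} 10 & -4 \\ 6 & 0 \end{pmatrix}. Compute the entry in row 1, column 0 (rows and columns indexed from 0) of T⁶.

Characteristic polynomial: r^2 - 10r + 24 = (r - 6)(r - 4), so the eigenvalues are 4, 6.
r=6: eigenvector (-1, -1).
r=4: eigenvector (-2, -3).
P = [[-1, -2], [-1, -3]], D = diag(6, 4), P⁻¹ = [[-3, 2], [1, -1]].
T⁶ = P·diag(46656, 4096)·P⁻¹ = [[131776, -85120], [127680, -81024]].
The requested entry is 127680.

127680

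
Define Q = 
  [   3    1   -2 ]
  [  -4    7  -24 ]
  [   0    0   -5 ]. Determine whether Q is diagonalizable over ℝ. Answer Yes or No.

Characteristic polynomial: p(λ) = λ^3 - 5λ^2 - 25λ + 125 = (λ - 5)^2(λ + 5).
λ = 5 has algebraic multiplicity 2; rank(Q − 5I) = 2, so geometric multiplicity = 1.
Geometric multiplicity < algebraic multiplicity, so Q is not diagonalizable.

No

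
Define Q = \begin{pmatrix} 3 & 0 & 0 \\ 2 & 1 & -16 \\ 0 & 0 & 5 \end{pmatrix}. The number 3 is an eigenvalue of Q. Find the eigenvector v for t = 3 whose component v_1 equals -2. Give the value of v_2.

-2

Q − 3I = [[0, 0, 0], [2, -2, -16], [0, 0, 2]].
Solving (Q − 3I)v = 0 gives the eigenspace spanned by (-2, -2, 0).
With v_1 = -2, v = (-2, -2, 0), so v_2 = -2.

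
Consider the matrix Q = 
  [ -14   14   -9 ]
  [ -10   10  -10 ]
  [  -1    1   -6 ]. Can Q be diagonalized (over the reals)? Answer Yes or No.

Characteristic polynomial: p(r) = r^3 + 10r^2 + 25r = r(r + 5)^2.
r = -5 has algebraic multiplicity 2; rank(Q + 5I) = 2, so geometric multiplicity = 1.
Geometric multiplicity < algebraic multiplicity, so Q is not diagonalizable.

No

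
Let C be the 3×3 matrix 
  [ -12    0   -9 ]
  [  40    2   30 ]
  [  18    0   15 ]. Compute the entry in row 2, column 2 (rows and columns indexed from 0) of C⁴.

2511

Characteristic polynomial: r^3 - 5r^2 - 12r + 36 = (r - 6)(r - 2)(r + 3), so the eigenvalues are -3, 2, 6.
r=6: eigenvector (-1, 5, 2).
r=2: eigenvector (0, 1, 0).
r=-3: eigenvector (-1, 2, 1).
P = [[-1, 0, -1], [5, 1, 2], [2, 0, 1]], D = diag(6, 2, -3), P⁻¹ = [[1, 0, 1], [-1, 1, -3], [-2, 0, -1]].
C⁴ = P·diag(1296, 16, 81)·P⁻¹ = [[-1134, 0, -1215], [6140, 16, 6270], [2430, 0, 2511]].
The requested entry is 2511.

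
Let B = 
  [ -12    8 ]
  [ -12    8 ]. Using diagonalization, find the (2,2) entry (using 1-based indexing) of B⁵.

2048

Characteristic polynomial: μ^2 + 4μ = μ(μ + 4), so the eigenvalues are -4, 0.
μ=0: eigenvector (-2, -3).
μ=-4: eigenvector (1, 1).
P = [[-2, 1], [-3, 1]], D = diag(0, -4), P⁻¹ = [[1, -1], [3, -2]].
B⁵ = P·diag(0, -1024)·P⁻¹ = [[-3072, 2048], [-3072, 2048]].
The requested entry is 2048.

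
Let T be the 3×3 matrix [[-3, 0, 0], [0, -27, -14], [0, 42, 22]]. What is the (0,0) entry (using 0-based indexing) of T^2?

9

Characteristic polynomial: λ^3 + 8λ^2 + 9λ - 18 = (λ - 1)(λ + 3)(λ + 6), so the eigenvalues are -6, -3, 1.
λ=-3: eigenvector (1, 0, 0).
λ=1: eigenvector (0, -1, 2).
λ=-6: eigenvector (0, -2, 3).
P = [[1, 0, 0], [0, -1, -2], [0, 2, 3]], D = diag(-3, 1, -6), P⁻¹ = [[1, 0, 0], [0, 3, 2], [0, -2, -1]].
T² = P·diag(9, 1, 36)·P⁻¹ = [[9, 0, 0], [0, 141, 70], [0, -210, -104]].
The requested entry is 9.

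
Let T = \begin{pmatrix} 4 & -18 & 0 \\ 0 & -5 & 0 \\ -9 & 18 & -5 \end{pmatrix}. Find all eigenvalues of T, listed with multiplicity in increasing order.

Characteristic polynomial: p(r) = r^3 + 6r^2 - 15r - 100 = (r - 4)(r + 5)^2.
Roots (with multiplicity): -5, -5, 4.

-5, -5, 4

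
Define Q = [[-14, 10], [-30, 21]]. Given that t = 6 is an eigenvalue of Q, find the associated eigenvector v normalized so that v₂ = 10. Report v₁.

Q − 6I = [[-20, 10], [-30, 15]].
Solving (Q − 6I)v = 0 gives the eigenspace spanned by (5, 10).
With v₂ = 10, v = (5, 10), so v₁ = 5.

5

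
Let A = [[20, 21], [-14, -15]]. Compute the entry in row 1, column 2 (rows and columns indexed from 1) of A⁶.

139965

Characteristic polynomial: s^2 - 5s - 6 = (s - 6)(s + 1), so the eigenvalues are -1, 6.
s=6: eigenvector (3, -2).
s=-1: eigenvector (1, -1).
P = [[3, 1], [-2, -1]], D = diag(6, -1), P⁻¹ = [[1, 1], [-2, -3]].
A⁶ = P·diag(46656, 1)·P⁻¹ = [[139966, 139965], [-93310, -93309]].
The requested entry is 139965.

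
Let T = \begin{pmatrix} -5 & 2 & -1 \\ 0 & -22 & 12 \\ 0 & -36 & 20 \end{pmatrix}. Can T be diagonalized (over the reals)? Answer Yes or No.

Yes

Characteristic polynomial: p(s) = s^3 + 7s^2 + 2s - 40 = (s - 2)(s + 4)(s + 5).
All 3 eigenvalues are distinct, so T is diagonalizable.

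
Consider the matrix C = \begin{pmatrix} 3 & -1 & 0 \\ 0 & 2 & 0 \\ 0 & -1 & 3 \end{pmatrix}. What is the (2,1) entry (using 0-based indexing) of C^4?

-65

Characteristic polynomial: μ^3 - 8μ^2 + 21μ - 18 = (μ - 3)^2(μ - 2), so the eigenvalues are 2, 3, 3.
μ=2: eigenvector (1, 1, 1).
μ=3: eigenvector (1, 0, 1).
μ=3: eigenvector (2, 0, 3).
P = [[1, 1, 2], [1, 0, 0], [1, 1, 3]], D = diag(2, 3, 3), P⁻¹ = [[0, 1, 0], [3, -1, -2], [-1, 0, 1]].
C⁴ = P·diag(16, 81, 81)·P⁻¹ = [[81, -65, 0], [0, 16, 0], [0, -65, 81]].
The requested entry is -65.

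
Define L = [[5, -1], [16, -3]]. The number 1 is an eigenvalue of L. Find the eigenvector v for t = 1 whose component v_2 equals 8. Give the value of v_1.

L − 1I = [[4, -1], [16, -4]].
Solving (L − 1I)v = 0 gives the eigenspace spanned by (2, 8).
With v_2 = 8, v = (2, 8), so v_1 = 2.

2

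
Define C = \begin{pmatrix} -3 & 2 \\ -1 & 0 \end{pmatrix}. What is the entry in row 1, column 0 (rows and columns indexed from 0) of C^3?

Characteristic polynomial: μ^2 + 3μ + 2 = (μ + 1)(μ + 2), so the eigenvalues are -2, -1.
μ=-1: eigenvector (1, 1).
μ=-2: eigenvector (-2, -1).
P = [[1, -2], [1, -1]], D = diag(-1, -2), P⁻¹ = [[-1, 2], [-1, 1]].
C³ = P·diag(-1, -8)·P⁻¹ = [[-15, 14], [-7, 6]].
The requested entry is -7.

-7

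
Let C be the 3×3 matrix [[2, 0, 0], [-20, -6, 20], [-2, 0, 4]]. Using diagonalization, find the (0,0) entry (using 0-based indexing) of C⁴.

16

Characteristic polynomial: s^3 - 28s + 48 = (s - 4)(s - 2)(s + 6), so the eigenvalues are -6, 2, 4.
s=4: eigenvector (0, 2, 1).
s=-6: eigenvector (0, 1, 0).
s=2: eigenvector (1, 0, 1).
P = [[0, 0, 1], [2, 1, 0], [1, 0, 1]], D = diag(4, -6, 2), P⁻¹ = [[-1, 0, 1], [2, 1, -2], [1, 0, 0]].
C⁴ = P·diag(256, 1296, 16)·P⁻¹ = [[16, 0, 0], [2080, 1296, -2080], [-240, 0, 256]].
The requested entry is 16.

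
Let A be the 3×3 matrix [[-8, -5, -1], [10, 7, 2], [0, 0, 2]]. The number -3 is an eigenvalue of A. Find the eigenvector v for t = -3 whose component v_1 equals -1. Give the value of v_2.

A + 3I = [[-5, -5, -1], [10, 10, 2], [0, 0, 5]].
Solving (A + 3I)v = 0 gives the eigenspace spanned by (-1, 1, 0).
With v_1 = -1, v = (-1, 1, 0), so v_2 = 1.

1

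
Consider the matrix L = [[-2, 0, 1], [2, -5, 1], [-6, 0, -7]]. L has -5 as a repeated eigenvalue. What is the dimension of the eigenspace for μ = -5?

L + 5I = [[3, 0, 1], [2, 0, 1], [-6, 0, -2]].
This matrix has rank 2, so its null space has dimension 3 − 2 = 1.

1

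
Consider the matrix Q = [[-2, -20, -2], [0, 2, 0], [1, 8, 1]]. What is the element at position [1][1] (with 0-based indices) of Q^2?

4

Characteristic polynomial: s^3 - s^2 - 2s = s(s - 2)(s + 1), so the eigenvalues are -1, 0, 2.
s=0: eigenvector (-1, 0, 1).
s=2: eigenvector (-6, 1, 2).
s=-1: eigenvector (2, 0, -1).
P = [[-1, -6, 2], [0, 1, 0], [1, 2, -1]], D = diag(0, 2, -1), P⁻¹ = [[1, 2, 2], [0, 1, 0], [1, 4, 1]].
Q² = P·diag(0, 4, 1)·P⁻¹ = [[2, -16, 2], [0, 4, 0], [-1, 4, -1]].
The requested entry is 4.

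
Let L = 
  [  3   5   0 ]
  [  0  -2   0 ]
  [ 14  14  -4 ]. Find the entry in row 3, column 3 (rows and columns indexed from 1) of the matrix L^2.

Characteristic polynomial: s^3 + 3s^2 - 10s - 24 = (s - 3)(s + 2)(s + 4), so the eigenvalues are -4, -2, 3.
s=3: eigenvector (1, 0, 2).
s=-2: eigenvector (-1, 1, 0).
s=-4: eigenvector (0, 0, 1).
P = [[1, -1, 0], [0, 1, 0], [2, 0, 1]], D = diag(3, -2, -4), P⁻¹ = [[1, 1, 0], [0, 1, 0], [-2, -2, 1]].
L² = P·diag(9, 4, 16)·P⁻¹ = [[9, 5, 0], [0, 4, 0], [-14, -14, 16]].
The requested entry is 16.

16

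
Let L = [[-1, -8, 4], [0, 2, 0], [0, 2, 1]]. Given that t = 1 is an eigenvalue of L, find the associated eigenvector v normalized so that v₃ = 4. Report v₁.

8

L − 1I = [[-2, -8, 4], [0, 1, 0], [0, 2, 0]].
Solving (L − 1I)v = 0 gives the eigenspace spanned by (8, 0, 4).
With v₃ = 4, v = (8, 0, 4), so v₁ = 8.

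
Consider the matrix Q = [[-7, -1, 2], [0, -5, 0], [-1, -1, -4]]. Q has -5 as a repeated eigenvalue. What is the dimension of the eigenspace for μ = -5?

1

Q + 5I = [[-2, -1, 2], [0, 0, 0], [-1, -1, 1]].
This matrix has rank 2, so its null space has dimension 3 − 2 = 1.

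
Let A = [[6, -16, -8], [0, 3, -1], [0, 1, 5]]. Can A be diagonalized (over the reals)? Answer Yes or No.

Characteristic polynomial: p(λ) = λ^3 - 14λ^2 + 64λ - 96 = (λ - 6)(λ - 4)^2.
λ = 4 has algebraic multiplicity 2; rank(A − 4I) = 2, so geometric multiplicity = 1.
Geometric multiplicity < algebraic multiplicity, so A is not diagonalizable.

No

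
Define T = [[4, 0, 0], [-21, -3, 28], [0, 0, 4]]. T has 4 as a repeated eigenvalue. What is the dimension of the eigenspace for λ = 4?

2

T − 4I = [[0, 0, 0], [-21, -7, 28], [0, 0, 0]].
This matrix has rank 1, so its null space has dimension 3 − 1 = 2.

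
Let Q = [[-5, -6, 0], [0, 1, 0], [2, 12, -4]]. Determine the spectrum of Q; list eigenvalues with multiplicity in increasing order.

-5, -4, 1

Characteristic polynomial: p(t) = t^3 + 8t^2 + 11t - 20 = (t - 1)(t + 4)(t + 5).
Roots (with multiplicity): -5, -4, 1.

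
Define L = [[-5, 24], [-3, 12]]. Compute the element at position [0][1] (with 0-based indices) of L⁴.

Characteristic polynomial: λ^2 - 7λ + 12 = (λ - 4)(λ - 3), so the eigenvalues are 3, 4.
λ=3: eigenvector (3, 1).
λ=4: eigenvector (8, 3).
P = [[3, 8], [1, 3]], D = diag(3, 4), P⁻¹ = [[3, -8], [-1, 3]].
L⁴ = P·diag(81, 256)·P⁻¹ = [[-1319, 4200], [-525, 1656]].
The requested entry is 4200.

4200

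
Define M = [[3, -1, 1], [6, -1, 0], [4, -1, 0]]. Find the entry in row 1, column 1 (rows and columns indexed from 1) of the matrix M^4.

Characteristic polynomial: s^3 - 2s^2 - s + 2 = (s - 2)(s - 1)(s + 1), so the eigenvalues are -1, 1, 2.
s=2: eigenvector (1, 2, 1).
s=-1: eigenvector (0, 1, 1).
s=1: eigenvector (1, 3, 1).
P = [[1, 0, 1], [2, 1, 3], [1, 1, 1]], D = diag(2, -1, 1), P⁻¹ = [[2, -1, 1], [-1, 0, 1], [-1, 1, -1]].
M⁴ = P·diag(16, 1, 1)·P⁻¹ = [[31, -15, 15], [60, -29, 30], [30, -15, 16]].
The requested entry is 31.

31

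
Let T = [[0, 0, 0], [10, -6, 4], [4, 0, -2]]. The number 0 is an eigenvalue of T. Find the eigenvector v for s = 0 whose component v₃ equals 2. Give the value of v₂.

T = [[0, 0, 0], [10, -6, 4], [4, 0, -2]].
Solving (T)v = 0 gives the eigenspace spanned by (1, 3, 2).
With v₃ = 2, v = (1, 3, 2), so v₂ = 3.

3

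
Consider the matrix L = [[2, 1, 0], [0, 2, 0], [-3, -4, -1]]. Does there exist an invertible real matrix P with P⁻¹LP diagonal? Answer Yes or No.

No

Characteristic polynomial: p(t) = t^3 - 3t^2 + 4 = (t - 2)^2(t + 1).
t = 2 has algebraic multiplicity 2; rank(L − 2I) = 2, so geometric multiplicity = 1.
Geometric multiplicity < algebraic multiplicity, so L is not diagonalizable.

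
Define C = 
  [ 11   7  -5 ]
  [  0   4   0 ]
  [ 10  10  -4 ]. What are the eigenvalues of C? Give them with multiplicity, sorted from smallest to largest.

1, 4, 6

Characteristic polynomial: p(λ) = λ^3 - 11λ^2 + 34λ - 24 = (λ - 6)(λ - 4)(λ - 1).
Roots (with multiplicity): 1, 4, 6.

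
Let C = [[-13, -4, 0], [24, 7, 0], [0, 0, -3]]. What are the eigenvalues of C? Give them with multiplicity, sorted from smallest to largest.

Characteristic polynomial: p(λ) = λ^3 + 9λ^2 + 23λ + 15 = (λ + 1)(λ + 3)(λ + 5).
Roots (with multiplicity): -5, -3, -1.

-5, -3, -1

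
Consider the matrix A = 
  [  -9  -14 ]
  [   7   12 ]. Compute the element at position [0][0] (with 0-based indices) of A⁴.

Characteristic polynomial: s^2 - 3s - 10 = (s - 5)(s + 2), so the eigenvalues are -2, 5.
s=5: eigenvector (-1, 1).
s=-2: eigenvector (2, -1).
P = [[-1, 2], [1, -1]], D = diag(5, -2), P⁻¹ = [[1, 2], [1, 1]].
A⁴ = P·diag(625, 16)·P⁻¹ = [[-593, -1218], [609, 1234]].
The requested entry is -593.

-593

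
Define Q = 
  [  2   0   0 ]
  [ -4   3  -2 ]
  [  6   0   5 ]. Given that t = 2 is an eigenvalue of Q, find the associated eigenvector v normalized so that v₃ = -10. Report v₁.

Q − 2I = [[0, 0, 0], [-4, 1, -2], [6, 0, 3]].
Solving (Q − 2I)v = 0 gives the eigenspace spanned by (5, 0, -10).
With v₃ = -10, v = (5, 0, -10), so v₁ = 5.

5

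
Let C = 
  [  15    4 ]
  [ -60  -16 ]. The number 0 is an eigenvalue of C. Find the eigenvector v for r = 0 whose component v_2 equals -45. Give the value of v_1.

12

C = [[15, 4], [-60, -16]].
Solving (C)v = 0 gives the eigenspace spanned by (12, -45).
With v_2 = -45, v = (12, -45), so v_1 = 12.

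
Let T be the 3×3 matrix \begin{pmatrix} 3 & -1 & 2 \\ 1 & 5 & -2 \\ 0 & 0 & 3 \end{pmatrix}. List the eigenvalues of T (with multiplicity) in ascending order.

3, 4, 4

Characteristic polynomial: p(λ) = λ^3 - 11λ^2 + 40λ - 48 = (λ - 4)^2(λ - 3).
Roots (with multiplicity): 3, 4, 4.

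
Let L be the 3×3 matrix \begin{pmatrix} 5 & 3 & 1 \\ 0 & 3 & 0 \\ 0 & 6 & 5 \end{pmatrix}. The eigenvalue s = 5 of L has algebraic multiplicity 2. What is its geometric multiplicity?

L − 5I = [[0, 3, 1], [0, -2, 0], [0, 6, 0]].
This matrix has rank 2, so its null space has dimension 3 − 2 = 1.

1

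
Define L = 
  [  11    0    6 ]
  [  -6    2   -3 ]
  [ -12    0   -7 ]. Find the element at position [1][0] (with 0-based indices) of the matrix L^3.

Characteristic polynomial: λ^3 - 6λ^2 + 3λ + 10 = (λ - 5)(λ - 2)(λ + 1), so the eigenvalues are -1, 2, 5.
λ=5: eigenvector (1, -1, -1).
λ=2: eigenvector (0, 1, 0).
λ=-1: eigenvector (-1, 0, 2).
P = [[1, 0, -1], [-1, 1, 0], [-1, 0, 2]], D = diag(5, 2, -1), P⁻¹ = [[2, 0, 1], [2, 1, 1], [1, 0, 1]].
L³ = P·diag(125, 8, -1)·P⁻¹ = [[251, 0, 126], [-234, 8, -117], [-252, 0, -127]].
The requested entry is -234.

-234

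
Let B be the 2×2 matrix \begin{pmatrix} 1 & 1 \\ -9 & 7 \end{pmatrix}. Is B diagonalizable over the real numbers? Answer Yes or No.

Characteristic polynomial: p(λ) = λ^2 - 8λ + 16 = (λ - 4)^2.
λ = 4 has algebraic multiplicity 2; rank(B − 4I) = 1, so geometric multiplicity = 1.
Geometric multiplicity < algebraic multiplicity, so B is not diagonalizable.

No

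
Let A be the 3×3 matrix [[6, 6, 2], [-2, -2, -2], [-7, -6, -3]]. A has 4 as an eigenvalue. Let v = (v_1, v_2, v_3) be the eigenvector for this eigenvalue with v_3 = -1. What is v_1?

A − 4I = [[2, 6, 2], [-2, -6, -2], [-7, -6, -7]].
Solving (A − 4I)v = 0 gives the eigenspace spanned by (1, 0, -1).
With v_3 = -1, v = (1, 0, -1), so v_1 = 1.

1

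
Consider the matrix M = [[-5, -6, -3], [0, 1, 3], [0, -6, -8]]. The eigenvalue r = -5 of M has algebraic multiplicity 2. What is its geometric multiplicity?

M + 5I = [[0, -6, -3], [0, 6, 3], [0, -6, -3]].
This matrix has rank 1, so its null space has dimension 3 − 1 = 2.

2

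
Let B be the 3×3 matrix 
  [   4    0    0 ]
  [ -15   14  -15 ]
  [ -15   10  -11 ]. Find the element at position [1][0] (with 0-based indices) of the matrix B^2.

Characteristic polynomial: t^3 - 7t^2 + 8t + 16 = (t - 4)^2(t + 1), so the eigenvalues are -1, 4, 4.
t=4: eigenvector (1, 0, -1).
t=4: eigenvector (2, 3, 0).
t=-1: eigenvector (0, 1, 1).
P = [[1, 2, 0], [0, 3, 1], [-1, 0, 1]], D = diag(4, 4, -1), P⁻¹ = [[3, -2, 2], [-1, 1, -1], [3, -2, 3]].
B² = P·diag(16, 16, 1)·P⁻¹ = [[16, 0, 0], [-45, 46, -45], [-45, 30, -29]].
The requested entry is -45.

-45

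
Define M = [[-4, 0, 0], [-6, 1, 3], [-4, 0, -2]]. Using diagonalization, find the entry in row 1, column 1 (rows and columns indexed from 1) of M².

Characteristic polynomial: s^3 + 5s^2 + 2s - 8 = (s - 1)(s + 2)(s + 4), so the eigenvalues are -4, -2, 1.
s=1: eigenvector (0, 1, 0).
s=-2: eigenvector (0, 1, -1).
s=-4: eigenvector (1, 0, 2).
P = [[0, 0, 1], [1, 1, 0], [0, -1, 2]], D = diag(1, -2, -4), P⁻¹ = [[-2, 1, 1], [2, 0, -1], [1, 0, 0]].
M² = P·diag(1, 4, 16)·P⁻¹ = [[16, 0, 0], [6, 1, -3], [24, 0, 4]].
The requested entry is 16.

16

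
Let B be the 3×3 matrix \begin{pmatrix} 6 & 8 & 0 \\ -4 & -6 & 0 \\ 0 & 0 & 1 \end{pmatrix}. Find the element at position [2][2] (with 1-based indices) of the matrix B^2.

Characteristic polynomial: t^3 - t^2 - 4t + 4 = (t - 2)(t - 1)(t + 2), so the eigenvalues are -2, 1, 2.
t=-2: eigenvector (-1, 1, 0).
t=1: eigenvector (0, 0, 1).
t=2: eigenvector (-2, 1, 0).
P = [[-1, 0, -2], [1, 0, 1], [0, 1, 0]], D = diag(-2, 1, 2), P⁻¹ = [[1, 2, 0], [0, 0, 1], [-1, -1, 0]].
B² = P·diag(4, 1, 4)·P⁻¹ = [[4, 0, 0], [0, 4, 0], [0, 0, 1]].
The requested entry is 4.

4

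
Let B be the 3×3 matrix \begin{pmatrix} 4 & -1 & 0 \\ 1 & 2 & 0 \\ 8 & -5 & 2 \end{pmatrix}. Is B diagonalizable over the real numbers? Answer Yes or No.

Characteristic polynomial: p(μ) = μ^3 - 8μ^2 + 21μ - 18 = (μ - 3)^2(μ - 2).
μ = 3 has algebraic multiplicity 2; rank(B − 3I) = 2, so geometric multiplicity = 1.
Geometric multiplicity < algebraic multiplicity, so B is not diagonalizable.

No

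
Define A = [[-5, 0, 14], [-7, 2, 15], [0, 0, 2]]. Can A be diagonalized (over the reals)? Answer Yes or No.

No

Characteristic polynomial: p(μ) = μ^3 + μ^2 - 16μ + 20 = (μ - 2)^2(μ + 5).
μ = 2 has algebraic multiplicity 2; rank(A − 2I) = 2, so geometric multiplicity = 1.
Geometric multiplicity < algebraic multiplicity, so A is not diagonalizable.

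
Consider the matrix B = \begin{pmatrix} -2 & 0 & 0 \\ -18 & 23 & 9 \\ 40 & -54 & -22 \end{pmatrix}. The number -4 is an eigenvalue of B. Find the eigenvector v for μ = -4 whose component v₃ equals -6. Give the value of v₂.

2

B + 4I = [[2, 0, 0], [-18, 27, 9], [40, -54, -18]].
Solving (B + 4I)v = 0 gives the eigenspace spanned by (0, 2, -6).
With v₃ = -6, v = (0, 2, -6), so v₂ = 2.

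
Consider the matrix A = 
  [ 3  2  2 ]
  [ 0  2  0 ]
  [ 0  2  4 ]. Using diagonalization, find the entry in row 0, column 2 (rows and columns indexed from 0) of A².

14

Characteristic polynomial: r^3 - 9r^2 + 26r - 24 = (r - 4)(r - 3)(r - 2), so the eigenvalues are 2, 3, 4.
r=3: eigenvector (1, 0, 0).
r=2: eigenvector (0, 1, -1).
r=4: eigenvector (2, 0, 1).
P = [[1, 0, 2], [0, 1, 0], [0, -1, 1]], D = diag(3, 2, 4), P⁻¹ = [[1, -2, -2], [0, 1, 0], [0, 1, 1]].
A² = P·diag(9, 4, 16)·P⁻¹ = [[9, 14, 14], [0, 4, 0], [0, 12, 16]].
The requested entry is 14.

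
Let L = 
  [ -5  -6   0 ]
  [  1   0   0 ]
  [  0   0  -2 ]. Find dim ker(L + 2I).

2

L + 2I = [[-3, -6, 0], [1, 2, 0], [0, 0, 0]].
This matrix has rank 1, so its null space has dimension 3 − 1 = 2.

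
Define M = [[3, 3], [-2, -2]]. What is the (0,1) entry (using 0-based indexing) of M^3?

3

Characteristic polynomial: r^2 - r = r(r - 1), so the eigenvalues are 0, 1.
r=1: eigenvector (3, -2).
r=0: eigenvector (1, -1).
P = [[3, 1], [-2, -1]], D = diag(1, 0), P⁻¹ = [[1, 1], [-2, -3]].
M³ = P·diag(1, 0)·P⁻¹ = [[3, 3], [-2, -2]].
The requested entry is 3.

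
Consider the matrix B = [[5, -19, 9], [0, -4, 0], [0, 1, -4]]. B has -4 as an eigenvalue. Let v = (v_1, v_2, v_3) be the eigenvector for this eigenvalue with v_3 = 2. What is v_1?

-2

B + 4I = [[9, -19, 9], [0, 0, 0], [0, 1, 0]].
Solving (B + 4I)v = 0 gives the eigenspace spanned by (-2, 0, 2).
With v_3 = 2, v = (-2, 0, 2), so v_1 = -2.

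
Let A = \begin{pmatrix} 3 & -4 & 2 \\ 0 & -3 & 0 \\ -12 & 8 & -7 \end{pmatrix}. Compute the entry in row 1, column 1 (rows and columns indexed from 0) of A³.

Characteristic polynomial: s^3 + 7s^2 + 15s + 9 = (s + 1)(s + 3)^2, so the eigenvalues are -3, -3, -1.
s=-1: eigenvector (1, 0, -2).
s=-3: eigenvector (2, 1, -4).
s=-3: eigenvector (-1, 0, 3).
P = [[1, 2, -1], [0, 1, 0], [-2, -4, 3]], D = diag(-1, -3, -3), P⁻¹ = [[3, -2, 1], [0, 1, 0], [2, 0, 1]].
A³ = P·diag(-1, -27, -27)·P⁻¹ = [[51, -52, 26], [0, -27, 0], [-156, 104, -79]].
The requested entry is -27.

-27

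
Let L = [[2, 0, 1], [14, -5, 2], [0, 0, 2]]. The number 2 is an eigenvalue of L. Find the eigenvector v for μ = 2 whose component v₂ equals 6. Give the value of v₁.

L − 2I = [[0, 0, 1], [14, -7, 2], [0, 0, 0]].
Solving (L − 2I)v = 0 gives the eigenspace spanned by (3, 6, 0).
With v₂ = 6, v = (3, 6, 0), so v₁ = 3.

3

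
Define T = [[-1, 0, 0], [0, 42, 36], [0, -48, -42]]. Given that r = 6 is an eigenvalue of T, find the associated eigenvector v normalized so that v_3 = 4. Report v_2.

T − 6I = [[-7, 0, 0], [0, 36, 36], [0, -48, -48]].
Solving (T − 6I)v = 0 gives the eigenspace spanned by (0, -4, 4).
With v_3 = 4, v = (0, -4, 4), so v_2 = -4.

-4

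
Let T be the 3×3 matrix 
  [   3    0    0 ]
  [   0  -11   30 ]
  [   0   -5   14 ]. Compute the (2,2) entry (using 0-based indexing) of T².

46

Characteristic polynomial: μ^3 - 6μ^2 + 5μ + 12 = (μ - 4)(μ - 3)(μ + 1), so the eigenvalues are -1, 3, 4.
μ=4: eigenvector (0, 2, 1).
μ=-1: eigenvector (0, 3, 1).
μ=3: eigenvector (1, 0, 0).
P = [[0, 0, 1], [2, 3, 0], [1, 1, 0]], D = diag(4, -1, 3), P⁻¹ = [[0, -1, 3], [0, 1, -2], [1, 0, 0]].
T² = P·diag(16, 1, 9)·P⁻¹ = [[9, 0, 0], [0, -29, 90], [0, -15, 46]].
The requested entry is 46.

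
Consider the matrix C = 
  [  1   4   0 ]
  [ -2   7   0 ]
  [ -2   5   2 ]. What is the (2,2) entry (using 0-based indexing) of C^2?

Characteristic polynomial: r^3 - 10r^2 + 31r - 30 = (r - 5)(r - 3)(r - 2), so the eigenvalues are 2, 3, 5.
r=3: eigenvector (2, 1, 1).
r=5: eigenvector (-1, -1, -1).
r=2: eigenvector (0, 0, 1).
P = [[2, -1, 0], [1, -1, 0], [1, -1, 1]], D = diag(3, 5, 2), P⁻¹ = [[1, -1, 0], [1, -2, 0], [0, -1, 1]].
C² = P·diag(9, 25, 4)·P⁻¹ = [[-7, 32, 0], [-16, 41, 0], [-16, 37, 4]].
The requested entry is 4.

4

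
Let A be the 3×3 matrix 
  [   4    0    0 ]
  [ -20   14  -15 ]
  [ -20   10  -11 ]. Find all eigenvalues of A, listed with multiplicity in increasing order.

Characteristic polynomial: p(t) = t^3 - 7t^2 + 8t + 16 = (t - 4)^2(t + 1).
Roots (with multiplicity): -1, 4, 4.

-1, 4, 4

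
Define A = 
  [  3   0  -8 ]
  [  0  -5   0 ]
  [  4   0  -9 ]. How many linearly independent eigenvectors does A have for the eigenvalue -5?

2

A + 5I = [[8, 0, -8], [0, 0, 0], [4, 0, -4]].
This matrix has rank 1, so its null space has dimension 3 − 1 = 2.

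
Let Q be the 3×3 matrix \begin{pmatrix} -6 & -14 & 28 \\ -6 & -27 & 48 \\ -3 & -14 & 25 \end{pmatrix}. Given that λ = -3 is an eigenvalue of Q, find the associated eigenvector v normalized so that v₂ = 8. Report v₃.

Q + 3I = [[-3, -14, 28], [-6, -24, 48], [-3, -14, 28]].
Solving (Q + 3I)v = 0 gives the eigenspace spanned by (0, 8, 4).
With v₂ = 8, v = (0, 8, 4), so v₃ = 4.

4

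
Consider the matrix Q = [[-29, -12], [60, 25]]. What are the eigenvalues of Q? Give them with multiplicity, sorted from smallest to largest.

-5, 1

Characteristic polynomial: p(λ) = λ^2 + 4λ - 5 = (λ - 1)(λ + 5).
Roots (with multiplicity): -5, 1.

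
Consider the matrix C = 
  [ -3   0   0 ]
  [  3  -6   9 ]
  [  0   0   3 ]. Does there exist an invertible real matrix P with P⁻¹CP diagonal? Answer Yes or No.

Characteristic polynomial: p(μ) = μ^3 + 6μ^2 - 9μ - 54 = (μ - 3)(μ + 3)(μ + 6).
All 3 eigenvalues are distinct, so C is diagonalizable.

Yes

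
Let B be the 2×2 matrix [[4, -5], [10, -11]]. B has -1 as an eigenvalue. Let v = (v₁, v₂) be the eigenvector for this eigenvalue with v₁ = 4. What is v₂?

B + 1I = [[5, -5], [10, -10]].
Solving (B + 1I)v = 0 gives the eigenspace spanned by (4, 4).
With v₁ = 4, v = (4, 4), so v₂ = 4.

4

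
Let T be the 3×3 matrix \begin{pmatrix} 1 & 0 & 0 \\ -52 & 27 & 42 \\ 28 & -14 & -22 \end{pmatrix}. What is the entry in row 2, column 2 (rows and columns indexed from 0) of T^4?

-3884

Characteristic polynomial: s^3 - 6s^2 - s + 6 = (s - 6)(s - 1)(s + 1), so the eigenvalues are -1, 1, 6.
s=1: eigenvector (1, 2, 0).
s=6: eigenvector (0, -2, 1).
s=-1: eigenvector (0, -3, 2).
P = [[1, 0, 0], [2, -2, -3], [0, 1, 2]], D = diag(1, 6, -1), P⁻¹ = [[1, 0, 0], [4, -2, -3], [-2, 1, 2]].
T⁴ = P·diag(1, 1296, 1)·P⁻¹ = [[1, 0, 0], [-10360, 5181, 7770], [5180, -2590, -3884]].
The requested entry is -3884.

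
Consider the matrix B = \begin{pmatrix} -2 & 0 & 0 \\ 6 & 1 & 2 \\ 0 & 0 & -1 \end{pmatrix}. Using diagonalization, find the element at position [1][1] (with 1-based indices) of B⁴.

16

Characteristic polynomial: μ^3 + 2μ^2 - μ - 2 = (μ - 1)(μ + 1)(μ + 2), so the eigenvalues are -2, -1, 1.
μ=-2: eigenvector (1, -2, 0).
μ=1: eigenvector (0, 1, 0).
μ=-1: eigenvector (0, -1, 1).
P = [[1, 0, 0], [-2, 1, -1], [0, 0, 1]], D = diag(-2, 1, -1), P⁻¹ = [[1, 0, 0], [2, 1, 1], [0, 0, 1]].
B⁴ = P·diag(16, 1, 1)·P⁻¹ = [[16, 0, 0], [-30, 1, 0], [0, 0, 1]].
The requested entry is 16.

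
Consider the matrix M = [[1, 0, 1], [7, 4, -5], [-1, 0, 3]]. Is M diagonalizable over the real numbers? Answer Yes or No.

No

Characteristic polynomial: p(λ) = λ^3 - 8λ^2 + 20λ - 16 = (λ - 4)(λ - 2)^2.
λ = 2 has algebraic multiplicity 2; rank(M − 2I) = 2, so geometric multiplicity = 1.
Geometric multiplicity < algebraic multiplicity, so M is not diagonalizable.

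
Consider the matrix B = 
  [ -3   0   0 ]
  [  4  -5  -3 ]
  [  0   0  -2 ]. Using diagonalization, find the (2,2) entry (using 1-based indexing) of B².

Characteristic polynomial: λ^3 + 10λ^2 + 31λ + 30 = (λ + 2)(λ + 3)(λ + 5), so the eigenvalues are -5, -3, -2.
λ=-3: eigenvector (1, 2, 0).
λ=-5: eigenvector (0, 1, 0).
λ=-2: eigenvector (0, -1, 1).
P = [[1, 0, 0], [2, 1, -1], [0, 0, 1]], D = diag(-3, -5, -2), P⁻¹ = [[1, 0, 0], [-2, 1, 1], [0, 0, 1]].
B² = P·diag(9, 25, 4)·P⁻¹ = [[9, 0, 0], [-32, 25, 21], [0, 0, 4]].
The requested entry is 25.

25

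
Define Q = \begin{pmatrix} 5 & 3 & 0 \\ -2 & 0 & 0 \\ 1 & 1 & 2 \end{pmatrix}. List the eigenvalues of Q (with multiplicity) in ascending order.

2, 2, 3

Characteristic polynomial: p(t) = t^3 - 7t^2 + 16t - 12 = (t - 3)(t - 2)^2.
Roots (with multiplicity): 2, 2, 3.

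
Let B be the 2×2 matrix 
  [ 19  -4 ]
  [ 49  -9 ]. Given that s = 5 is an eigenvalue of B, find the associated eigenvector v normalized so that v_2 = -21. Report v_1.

-6

B − 5I = [[14, -4], [49, -14]].
Solving (B − 5I)v = 0 gives the eigenspace spanned by (-6, -21).
With v_2 = -21, v = (-6, -21), so v_1 = -6.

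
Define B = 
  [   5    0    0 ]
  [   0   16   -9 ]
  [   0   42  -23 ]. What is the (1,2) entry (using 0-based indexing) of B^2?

Characteristic polynomial: t^3 + 2t^2 - 25t - 50 = (t - 5)(t + 2)(t + 5), so the eigenvalues are -5, -2, 5.
t=5: eigenvector (1, 0, 0).
t=-5: eigenvector (0, 3, 7).
t=-2: eigenvector (0, 1, 2).
P = [[1, 0, 0], [0, 3, 1], [0, 7, 2]], D = diag(5, -5, -2), P⁻¹ = [[1, 0, 0], [0, -2, 1], [0, 7, -3]].
B² = P·diag(25, 25, 4)·P⁻¹ = [[25, 0, 0], [0, -122, 63], [0, -294, 151]].
The requested entry is 63.

63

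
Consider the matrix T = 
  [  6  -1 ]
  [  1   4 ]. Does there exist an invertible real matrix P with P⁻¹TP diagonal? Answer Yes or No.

No

Characteristic polynomial: p(r) = r^2 - 10r + 25 = (r - 5)^2.
r = 5 has algebraic multiplicity 2; rank(T − 5I) = 1, so geometric multiplicity = 1.
Geometric multiplicity < algebraic multiplicity, so T is not diagonalizable.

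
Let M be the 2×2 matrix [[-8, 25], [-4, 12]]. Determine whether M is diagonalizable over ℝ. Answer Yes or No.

No

Characteristic polynomial: p(s) = s^2 - 4s + 4 = (s - 2)^2.
s = 2 has algebraic multiplicity 2; rank(M − 2I) = 1, so geometric multiplicity = 1.
Geometric multiplicity < algebraic multiplicity, so M is not diagonalizable.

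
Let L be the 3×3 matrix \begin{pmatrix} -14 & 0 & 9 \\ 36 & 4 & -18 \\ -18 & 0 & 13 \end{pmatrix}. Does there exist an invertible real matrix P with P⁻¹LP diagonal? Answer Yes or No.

Yes

Characteristic polynomial: p(λ) = λ^3 - 3λ^2 - 24λ + 80 = (λ - 4)^2(λ + 5).
λ = 4 has algebraic multiplicity 2; rank(L − 4I) = 1, so geometric multiplicity = 2.
Every eigenvalue has geometric = algebraic multiplicity, so L is diagonalizable.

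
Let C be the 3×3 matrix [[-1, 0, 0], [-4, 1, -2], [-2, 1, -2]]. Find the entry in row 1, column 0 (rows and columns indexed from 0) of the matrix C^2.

Characteristic polynomial: λ^3 + 2λ^2 + λ = λ(λ + 1)^2, so the eigenvalues are -1, -1, 0.
λ=-1: eigenvector (0, -1, -1).
λ=-1: eigenvector (1, 4, 2).
λ=0: eigenvector (0, 2, 1).
P = [[0, 1, 0], [-1, 4, 2], [-1, 2, 1]], D = diag(-1, -1, 0), P⁻¹ = [[0, 1, -2], [1, 0, 0], [-2, 1, -1]].
C² = P·diag(1, 1, 0)·P⁻¹ = [[1, 0, 0], [4, -1, 2], [2, -1, 2]].
The requested entry is 4.

4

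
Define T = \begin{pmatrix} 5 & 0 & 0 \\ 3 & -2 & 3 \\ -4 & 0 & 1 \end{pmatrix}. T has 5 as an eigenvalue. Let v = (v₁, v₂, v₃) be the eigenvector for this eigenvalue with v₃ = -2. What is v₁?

T − 5I = [[0, 0, 0], [3, -7, 3], [-4, 0, -4]].
Solving (T − 5I)v = 0 gives the eigenspace spanned by (2, 0, -2).
With v₃ = -2, v = (2, 0, -2), so v₁ = 2.

2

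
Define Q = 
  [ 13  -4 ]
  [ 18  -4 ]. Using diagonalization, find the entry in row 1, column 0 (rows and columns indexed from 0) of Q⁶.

207522

Characteristic polynomial: r^2 - 9r + 20 = (r - 5)(r - 4), so the eigenvalues are 4, 5.
r=5: eigenvector (1, 2).
r=4: eigenvector (4, 9).
P = [[1, 4], [2, 9]], D = diag(5, 4), P⁻¹ = [[9, -4], [-2, 1]].
Q⁶ = P·diag(15625, 4096)·P⁻¹ = [[107857, -46116], [207522, -88136]].
The requested entry is 207522.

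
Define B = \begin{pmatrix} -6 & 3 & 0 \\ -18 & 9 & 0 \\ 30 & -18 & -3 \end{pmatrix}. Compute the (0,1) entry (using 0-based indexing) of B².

Characteristic polynomial: μ^3 - 9μ = μ(μ - 3)(μ + 3), so the eigenvalues are -3, 0, 3.
μ=0: eigenvector (1, 2, -2).
μ=3: eigenvector (-1, -3, 4).
μ=-3: eigenvector (0, 0, 1).
P = [[1, -1, 0], [2, -3, 0], [-2, 4, 1]], D = diag(0, 3, -3), P⁻¹ = [[3, -1, 0], [2, -1, 0], [-2, 2, 1]].
B² = P·diag(0, 9, 9)·P⁻¹ = [[-18, 9, 0], [-54, 27, 0], [54, -18, 9]].
The requested entry is 9.

9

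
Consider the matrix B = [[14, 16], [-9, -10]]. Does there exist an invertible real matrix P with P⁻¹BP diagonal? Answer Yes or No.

Characteristic polynomial: p(μ) = μ^2 - 4μ + 4 = (μ - 2)^2.
μ = 2 has algebraic multiplicity 2; rank(B − 2I) = 1, so geometric multiplicity = 1.
Geometric multiplicity < algebraic multiplicity, so B is not diagonalizable.

No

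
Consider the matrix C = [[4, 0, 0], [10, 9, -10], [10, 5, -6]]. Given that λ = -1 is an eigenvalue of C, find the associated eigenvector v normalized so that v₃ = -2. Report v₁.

C + 1I = [[5, 0, 0], [10, 10, -10], [10, 5, -5]].
Solving (C + 1I)v = 0 gives the eigenspace spanned by (0, -2, -2).
With v₃ = -2, v = (0, -2, -2), so v₁ = 0.

0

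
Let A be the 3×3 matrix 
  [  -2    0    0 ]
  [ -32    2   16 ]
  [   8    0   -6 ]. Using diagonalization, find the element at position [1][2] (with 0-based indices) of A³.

448

Characteristic polynomial: t^3 + 6t^2 - 4t - 24 = (t - 2)(t + 2)(t + 6), so the eigenvalues are -6, -2, 2.
t=2: eigenvector (0, 1, 0).
t=-2: eigenvector (1, 0, 2).
t=-6: eigenvector (0, -2, 1).
P = [[0, 1, 0], [1, 0, -2], [0, 2, 1]], D = diag(2, -2, -6), P⁻¹ = [[-4, 1, 2], [1, 0, 0], [-2, 0, 1]].
A³ = P·diag(8, -8, -216)·P⁻¹ = [[-8, 0, 0], [-896, 8, 448], [416, 0, -216]].
The requested entry is 448.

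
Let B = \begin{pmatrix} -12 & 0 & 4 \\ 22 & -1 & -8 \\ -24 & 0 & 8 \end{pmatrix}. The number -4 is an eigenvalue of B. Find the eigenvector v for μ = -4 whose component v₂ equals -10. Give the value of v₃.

10

B + 4I = [[-8, 0, 4], [22, 3, -8], [-24, 0, 12]].
Solving (B + 4I)v = 0 gives the eigenspace spanned by (5, -10, 10).
With v₂ = -10, v = (5, -10, 10), so v₃ = 10.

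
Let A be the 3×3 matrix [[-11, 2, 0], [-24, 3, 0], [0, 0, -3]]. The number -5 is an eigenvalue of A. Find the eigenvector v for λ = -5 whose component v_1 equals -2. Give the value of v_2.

A + 5I = [[-6, 2, 0], [-24, 8, 0], [0, 0, 2]].
Solving (A + 5I)v = 0 gives the eigenspace spanned by (-2, -6, 0).
With v_1 = -2, v = (-2, -6, 0), so v_2 = -6.

-6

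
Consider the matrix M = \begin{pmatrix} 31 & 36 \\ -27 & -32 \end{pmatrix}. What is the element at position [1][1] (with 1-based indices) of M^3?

Characteristic polynomial: s^2 + s - 20 = (s - 4)(s + 5), so the eigenvalues are -5, 4.
s=-5: eigenvector (-1, 1).
s=4: eigenvector (4, -3).
P = [[-1, 4], [1, -3]], D = diag(-5, 4), P⁻¹ = [[3, 4], [1, 1]].
M³ = P·diag(-125, 64)·P⁻¹ = [[631, 756], [-567, -692]].
The requested entry is 631.

631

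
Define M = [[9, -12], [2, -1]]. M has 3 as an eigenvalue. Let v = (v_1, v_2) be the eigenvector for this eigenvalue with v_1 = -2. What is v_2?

M − 3I = [[6, -12], [2, -4]].
Solving (M − 3I)v = 0 gives the eigenspace spanned by (-2, -1).
With v_1 = -2, v = (-2, -1), so v_2 = -1.

-1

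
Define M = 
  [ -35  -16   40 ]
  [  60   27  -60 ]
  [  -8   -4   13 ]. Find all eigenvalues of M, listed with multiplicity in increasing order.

-3, 3, 5

Characteristic polynomial: p(s) = s^3 - 5s^2 - 9s + 45 = (s - 5)(s - 3)(s + 3).
Roots (with multiplicity): -3, 3, 5.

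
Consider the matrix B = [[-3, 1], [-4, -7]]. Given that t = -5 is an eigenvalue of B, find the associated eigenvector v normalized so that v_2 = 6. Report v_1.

B + 5I = [[2, 1], [-4, -2]].
Solving (B + 5I)v = 0 gives the eigenspace spanned by (-3, 6).
With v_2 = 6, v = (-3, 6), so v_1 = -3.

-3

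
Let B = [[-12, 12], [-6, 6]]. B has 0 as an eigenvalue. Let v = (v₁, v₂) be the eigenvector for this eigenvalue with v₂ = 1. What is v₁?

B = [[-12, 12], [-6, 6]].
Solving (B)v = 0 gives the eigenspace spanned by (1, 1).
With v₂ = 1, v = (1, 1), so v₁ = 1.

1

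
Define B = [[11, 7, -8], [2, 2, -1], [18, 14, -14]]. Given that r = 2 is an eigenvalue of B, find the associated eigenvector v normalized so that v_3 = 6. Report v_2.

3

B − 2I = [[9, 7, -8], [2, 0, -1], [18, 14, -16]].
Solving (B − 2I)v = 0 gives the eigenspace spanned by (3, 3, 6).
With v_3 = 6, v = (3, 3, 6), so v_2 = 3.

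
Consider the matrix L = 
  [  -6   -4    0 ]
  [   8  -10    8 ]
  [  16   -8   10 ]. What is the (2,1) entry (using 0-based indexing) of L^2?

-64

Characteristic polynomial: μ^3 + 6μ^2 - 4μ - 24 = (μ - 2)(μ + 2)(μ + 6), so the eigenvalues are -6, -2, 2.
μ=-2: eigenvector (1, -1, -2).
μ=2: eigenvector (-1, 2, 4).
μ=-6: eigenvector (-1, 0, 1).
P = [[1, -1, -1], [-1, 2, 0], [-2, 4, 1]], D = diag(-2, 2, -6), P⁻¹ = [[2, -3, 2], [1, -1, 1], [0, -2, 1]].
L² = P·diag(4, 4, 36)·P⁻¹ = [[4, 64, -32], [0, 4, 0], [0, -64, 36]].
The requested entry is -64.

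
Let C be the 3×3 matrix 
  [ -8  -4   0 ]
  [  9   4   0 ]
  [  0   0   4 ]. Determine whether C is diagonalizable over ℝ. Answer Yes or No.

No

Characteristic polynomial: p(r) = r^3 - 12r - 16 = (r - 4)(r + 2)^2.
r = -2 has algebraic multiplicity 2; rank(C + 2I) = 2, so geometric multiplicity = 1.
Geometric multiplicity < algebraic multiplicity, so C is not diagonalizable.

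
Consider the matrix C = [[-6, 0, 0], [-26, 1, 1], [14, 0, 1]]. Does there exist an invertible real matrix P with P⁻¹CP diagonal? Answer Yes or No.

Characteristic polynomial: p(t) = t^3 + 4t^2 - 11t + 6 = (t - 1)^2(t + 6).
t = 1 has algebraic multiplicity 2; rank(C − 1I) = 2, so geometric multiplicity = 1.
Geometric multiplicity < algebraic multiplicity, so C is not diagonalizable.

No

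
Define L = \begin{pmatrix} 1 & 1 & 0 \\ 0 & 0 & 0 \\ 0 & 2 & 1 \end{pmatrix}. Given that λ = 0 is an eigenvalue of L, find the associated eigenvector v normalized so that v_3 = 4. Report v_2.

L = [[1, 1, 0], [0, 0, 0], [0, 2, 1]].
Solving (L)v = 0 gives the eigenspace spanned by (2, -2, 4).
With v_3 = 4, v = (2, -2, 4), so v_2 = -2.

-2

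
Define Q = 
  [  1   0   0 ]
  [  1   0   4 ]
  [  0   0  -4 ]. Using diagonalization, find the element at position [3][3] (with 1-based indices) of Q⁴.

Characteristic polynomial: λ^3 + 3λ^2 - 4λ = λ(λ - 1)(λ + 4), so the eigenvalues are -4, 0, 1.
λ=1: eigenvector (1, 1, 0).
λ=0: eigenvector (0, 1, 0).
λ=-4: eigenvector (0, -1, 1).
P = [[1, 0, 0], [1, 1, -1], [0, 0, 1]], D = diag(1, 0, -4), P⁻¹ = [[1, 0, 0], [-1, 1, 1], [0, 0, 1]].
Q⁴ = P·diag(1, 0, 256)·P⁻¹ = [[1, 0, 0], [1, 0, -256], [0, 0, 256]].
The requested entry is 256.

256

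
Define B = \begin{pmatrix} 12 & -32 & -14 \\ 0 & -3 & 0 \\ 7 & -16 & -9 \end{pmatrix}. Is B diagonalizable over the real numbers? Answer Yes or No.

Characteristic polynomial: p(μ) = μ^3 - 19μ - 30 = (μ - 5)(μ + 2)(μ + 3).
All 3 eigenvalues are distinct, so B is diagonalizable.

Yes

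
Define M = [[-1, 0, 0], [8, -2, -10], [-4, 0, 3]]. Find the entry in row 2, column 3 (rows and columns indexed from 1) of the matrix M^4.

Characteristic polynomial: μ^3 - 7μ - 6 = (μ - 3)(μ + 1)(μ + 2), so the eigenvalues are -2, -1, 3.
μ=-2: eigenvector (0, 1, 0).
μ=3: eigenvector (0, 2, -1).
μ=-1: eigenvector (1, -2, 1).
P = [[0, 0, 1], [1, 2, -2], [0, -1, 1]], D = diag(-2, 3, -1), P⁻¹ = [[0, 1, 2], [1, 0, -1], [1, 0, 0]].
M⁴ = P·diag(16, 81, 1)·P⁻¹ = [[1, 0, 0], [160, 16, -130], [-80, 0, 81]].
The requested entry is -130.

-130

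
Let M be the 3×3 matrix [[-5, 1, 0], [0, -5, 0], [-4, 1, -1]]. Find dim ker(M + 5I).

1

M + 5I = [[0, 1, 0], [0, 0, 0], [-4, 1, 4]].
This matrix has rank 2, so its null space has dimension 3 − 2 = 1.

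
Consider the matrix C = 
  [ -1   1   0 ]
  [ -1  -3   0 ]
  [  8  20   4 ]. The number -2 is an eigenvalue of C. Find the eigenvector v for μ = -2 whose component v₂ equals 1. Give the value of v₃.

-2

C + 2I = [[1, 1, 0], [-1, -1, 0], [8, 20, 6]].
Solving (C + 2I)v = 0 gives the eigenspace spanned by (-1, 1, -2).
With v₂ = 1, v = (-1, 1, -2), so v₃ = -2.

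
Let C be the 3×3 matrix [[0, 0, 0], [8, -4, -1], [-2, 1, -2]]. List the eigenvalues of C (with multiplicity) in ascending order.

Characteristic polynomial: p(t) = t^3 + 6t^2 + 9t = t(t + 3)^2.
Roots (with multiplicity): -3, -3, 0.

-3, -3, 0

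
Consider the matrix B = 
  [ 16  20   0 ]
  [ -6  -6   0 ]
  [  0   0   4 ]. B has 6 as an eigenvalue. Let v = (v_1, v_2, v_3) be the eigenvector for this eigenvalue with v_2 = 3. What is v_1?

-6

B − 6I = [[10, 20, 0], [-6, -12, 0], [0, 0, -2]].
Solving (B − 6I)v = 0 gives the eigenspace spanned by (-6, 3, 0).
With v_2 = 3, v = (-6, 3, 0), so v_1 = -6.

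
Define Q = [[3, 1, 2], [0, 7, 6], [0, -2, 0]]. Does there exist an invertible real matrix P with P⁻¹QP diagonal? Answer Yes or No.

Characteristic polynomial: p(s) = s^3 - 10s^2 + 33s - 36 = (s - 4)(s - 3)^2.
s = 3 has algebraic multiplicity 2; rank(Q − 3I) = 2, so geometric multiplicity = 1.
Geometric multiplicity < algebraic multiplicity, so Q is not diagonalizable.

No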